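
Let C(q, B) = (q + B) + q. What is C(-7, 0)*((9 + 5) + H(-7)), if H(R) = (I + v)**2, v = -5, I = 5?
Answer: -196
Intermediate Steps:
C(q, B) = B + 2*q (C(q, B) = (B + q) + q = B + 2*q)
H(R) = 0 (H(R) = (5 - 5)**2 = 0**2 = 0)
C(-7, 0)*((9 + 5) + H(-7)) = (0 + 2*(-7))*((9 + 5) + 0) = (0 - 14)*(14 + 0) = -14*14 = -196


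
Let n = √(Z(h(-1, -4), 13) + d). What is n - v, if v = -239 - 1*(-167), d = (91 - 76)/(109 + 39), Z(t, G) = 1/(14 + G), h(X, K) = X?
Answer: 72 + √61383/666 ≈ 72.372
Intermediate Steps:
d = 15/148 ≈ 0.10135
v = -72 (v = -239 + 167 = -72)
n = √61383/666 (n = √(1/(14 + 13) + 15/148) = √(1/27 + 15/148) = √(553/3996) = √61383/666 ≈ 0.37201)
n - v = √61383/666 - 1*(-72) = √61383/666 + 72 = 72 + √61383/666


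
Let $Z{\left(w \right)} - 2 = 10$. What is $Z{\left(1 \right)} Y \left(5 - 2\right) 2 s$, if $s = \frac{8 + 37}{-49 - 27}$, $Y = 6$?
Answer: $- \frac{4860}{19} \approx -255.79$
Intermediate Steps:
$Z{\left(w \right)} = 12$ ($Z{\left(w \right)} = 2 + 10 = 12$)
$s = - \frac{45}{76}$ ($s = \frac{45}{-76} = 45 \left(- \frac{1}{76}\right) = - \frac{45}{76} \approx -0.5921$)
$Z{\left(1 \right)} Y \left(5 - 2\right) 2 s = 12 \cdot 6 \left(5 - 2\right) 2 \left(- \frac{45}{76}\right) = 12 \cdot 6 \cdot 3 \cdot 2 \left(- \frac{45}{76}\right) = 12 \cdot 18 \cdot 2 \left(- \frac{45}{76}\right) = 12 \cdot 36 \left(- \frac{45}{76}\right) = 432 \left(- \frac{45}{76}\right) = - \frac{4860}{19}$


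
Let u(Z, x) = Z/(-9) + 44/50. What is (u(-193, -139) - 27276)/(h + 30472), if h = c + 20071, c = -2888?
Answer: -6132077/10722375 ≈ -0.57190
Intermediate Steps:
u(Z, x) = 22/25 - Z/9 (u(Z, x) = Z*(-⅑) + 44*(1/50) = -Z/9 + 22/25 = 22/25 - Z/9)
h = 17183 (h = -2888 + 20071 = 17183)
(u(-193, -139) - 27276)/(h + 30472) = ((22/25 - ⅑*(-193)) - 27276)/(17183 + 30472) = ((22/25 + 193/9) - 27276)/47655 = (5023/225 - 27276)*(1/47655) = -6132077/225*1/47655 = -6132077/10722375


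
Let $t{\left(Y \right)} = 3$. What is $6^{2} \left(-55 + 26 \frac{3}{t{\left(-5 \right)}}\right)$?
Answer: $-1044$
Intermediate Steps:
$6^{2} \left(-55 + 26 \frac{3}{t{\left(-5 \right)}}\right) = 6^{2} \left(-55 + 26 \cdot \frac{3}{3}\right) = 36 \left(-55 + 26 \cdot 3 \cdot \frac{1}{3}\right) = 36 \left(-55 + 26 \cdot 1\right) = 36 \left(-55 + 26\right) = 36 \left(-29\right) = -1044$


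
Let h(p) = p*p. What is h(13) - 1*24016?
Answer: -23847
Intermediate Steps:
h(p) = p²
h(13) - 1*24016 = 13² - 1*24016 = 169 - 24016 = -23847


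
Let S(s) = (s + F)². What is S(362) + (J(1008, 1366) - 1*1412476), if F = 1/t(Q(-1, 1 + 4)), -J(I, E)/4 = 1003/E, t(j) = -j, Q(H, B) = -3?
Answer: -7875496399/6147 ≈ -1.2812e+6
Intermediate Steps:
J(I, E) = -4012/E
F = ⅓ (F = 1/(-1*(-3)) = 1/3 = ⅓ ≈ 0.33333)
S(s) = (⅓ + s)² (S(s) = (s + ⅓)² = (⅓ + s)²)
S(362) + (J(1008, 1366) - 1*1412476) = (1 + 3*362)²/9 + (-4012/1366 - 1*1412476) = (1 + 1086)²/9 + (-4012*1/1366 - 1412476) = (⅑)*1087² + (-2006/683 - 1412476) = (⅑)*1181569 - 964723114/683 = 1181569/9 - 964723114/683 = -7875496399/6147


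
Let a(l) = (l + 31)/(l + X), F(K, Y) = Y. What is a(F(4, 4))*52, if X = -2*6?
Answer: -455/2 ≈ -227.50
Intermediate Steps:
X = -12
a(l) = (31 + l)/(-12 + l) (a(l) = (l + 31)/(l - 12) = (31 + l)/(-12 + l))
a(F(4, 4))*52 = ((31 + 4)/(-12 + 4))*52 = (35/(-8))*52 = -⅛*35*52 = -35/8*52 = -455/2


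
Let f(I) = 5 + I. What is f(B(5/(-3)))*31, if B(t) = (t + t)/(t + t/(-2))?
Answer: 279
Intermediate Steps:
B(t) = 4 (B(t) = (2*t)/(t + t*(-½)) = (2*t)/(t - t/2) = (2*t)/((t/2)) = (2*t)*(2/t) = 4)
f(B(5/(-3)))*31 = (5 + 4)*31 = 9*31 = 279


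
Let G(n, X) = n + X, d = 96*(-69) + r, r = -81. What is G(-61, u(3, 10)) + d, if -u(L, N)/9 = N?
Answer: -6856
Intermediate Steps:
u(L, N) = -9*N
d = -6705 (d = 96*(-69) - 81 = -6624 - 81 = -6705)
G(n, X) = X + n
G(-61, u(3, 10)) + d = (-9*10 - 61) - 6705 = (-90 - 61) - 6705 = -151 - 6705 = -6856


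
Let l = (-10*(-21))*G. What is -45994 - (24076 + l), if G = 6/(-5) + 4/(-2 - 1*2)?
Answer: -69608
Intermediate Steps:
G = -11/5 (G = 6*(-⅕) + 4/(-2 - 2) = -6/5 + 4/(-4) = -6/5 + 4*(-¼) = -6/5 - 1 = -11/5 ≈ -2.2000)
l = -462 (l = -10*(-21)*(-11/5) = 210*(-11/5) = -462)
-45994 - (24076 + l) = -45994 - (24076 - 462) = -45994 - 1*23614 = -45994 - 23614 = -69608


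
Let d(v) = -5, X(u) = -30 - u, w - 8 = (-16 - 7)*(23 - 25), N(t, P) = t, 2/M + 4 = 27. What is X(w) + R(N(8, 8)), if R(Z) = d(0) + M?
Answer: -2045/23 ≈ -88.913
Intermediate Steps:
M = 2/23 (M = 2/(-4 + 27) = 2/23 ≈ 0.086957)
w = 54 (w = 8 + (-16 - 7)*(23 - 25) = 8 - 23*(-2) = 8 + 46 = 54)
R(Z) = -113/23 (R(Z) = -5 + 2/23 = -113/23)
X(w) + R(N(8, 8)) = (-30 - 1*54) - 113/23 = (-30 - 54) - 113/23 = -84 - 113/23 = -2045/23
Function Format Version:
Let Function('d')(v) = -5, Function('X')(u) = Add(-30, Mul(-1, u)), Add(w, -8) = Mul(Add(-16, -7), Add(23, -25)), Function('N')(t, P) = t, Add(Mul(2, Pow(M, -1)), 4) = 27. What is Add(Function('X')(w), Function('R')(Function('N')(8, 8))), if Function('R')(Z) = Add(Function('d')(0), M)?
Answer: Rational(-2045, 23) ≈ -88.913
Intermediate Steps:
M = Rational(2, 23) (M = Mul(2, Pow(Add(-4, 27), -1)) = Mul(2, Pow(23, -1)) = Mul(2, Rational(1, 23)) = Rational(2, 23) ≈ 0.086957)
w = 54 (w = Add(8, Mul(Add(-16, -7), Add(23, -25))) = Add(8, Mul(-23, -2)) = Add(8, 46) = 54)
Function('R')(Z) = Rational(-113, 23) (Function('R')(Z) = Add(-5, Rational(2, 23)) = Rational(-113, 23))
Add(Function('X')(w), Function('R')(Function('N')(8, 8))) = Add(Add(-30, Mul(-1, 54)), Rational(-113, 23)) = Add(Add(-30, -54), Rational(-113, 23)) = Add(-84, Rational(-113, 23)) = Rational(-2045, 23)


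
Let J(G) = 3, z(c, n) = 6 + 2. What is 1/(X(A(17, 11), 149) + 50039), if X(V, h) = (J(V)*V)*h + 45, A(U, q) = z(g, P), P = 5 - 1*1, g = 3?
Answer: 1/53660 ≈ 1.8636e-5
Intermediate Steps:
P = 4 (P = 5 - 1 = 4)
z(c, n) = 8
A(U, q) = 8
X(V, h) = 45 + 3*V*h (X(V, h) = (3*V)*h + 45 = 3*V*h + 45 = 45 + 3*V*h)
1/(X(A(17, 11), 149) + 50039) = 1/((45 + 3*8*149) + 50039) = 1/((45 + 3576) + 50039) = 1/(3621 + 50039) = 1/53660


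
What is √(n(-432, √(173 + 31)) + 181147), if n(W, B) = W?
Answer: √180715 ≈ 425.11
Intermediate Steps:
√(n(-432, √(173 + 31)) + 181147) = √(-432 + 181147) = √180715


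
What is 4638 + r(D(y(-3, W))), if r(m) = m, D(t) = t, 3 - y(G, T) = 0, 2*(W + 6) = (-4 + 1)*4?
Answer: 4641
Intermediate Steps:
W = -12 (W = -6 + ((-4 + 1)*4)/2 = -6 + (-3*4)/2 = -6 + (1/2)*(-12) = -6 - 6 = -12)
y(G, T) = 3 (y(G, T) = 3 - 1*0 = 3 + 0 = 3)
4638 + r(D(y(-3, W))) = 4638 + 3 = 4641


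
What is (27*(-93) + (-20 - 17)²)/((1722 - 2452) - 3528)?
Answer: 571/2129 ≈ 0.26820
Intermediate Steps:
(27*(-93) + (-20 - 17)²)/((1722 - 2452) - 3528) = (-2511 + (-37)²)/(-730 - 3528) = (-2511 + 1369)/(-4258) = -1142*(-1/4258) = 571/2129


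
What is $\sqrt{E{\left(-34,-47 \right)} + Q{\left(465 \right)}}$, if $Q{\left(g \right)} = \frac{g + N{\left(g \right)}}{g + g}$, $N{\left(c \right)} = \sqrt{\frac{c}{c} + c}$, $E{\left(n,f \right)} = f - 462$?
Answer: $\frac{\sqrt{-439801650 + 930 \sqrt{466}}}{930} \approx 22.549 i$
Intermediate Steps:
$E{\left(n,f \right)} = -462 + f$
$N{\left(c \right)} = \sqrt{1 + c}$
$Q{\left(g \right)} = \frac{g + \sqrt{1 + g}}{2 g}$ ($Q{\left(g \right)} = \frac{g + \sqrt{1 + g}}{g + g} = \frac{g + \sqrt{1 + g}}{2 g}$)
$\sqrt{E{\left(-34,-47 \right)} + Q{\left(465 \right)}} = \sqrt{\left(-462 - 47\right) + \frac{465 + \sqrt{1 + 465}}{2 \cdot 465}} = \sqrt{-509 + \frac{1}{2} \cdot \frac{1}{465} \left(465 + \sqrt{466}\right)} = \sqrt{-509 + \left(\frac{1}{2} + \frac{\sqrt{466}}{930}\right)} = \sqrt{- \frac{1017}{2} + \frac{\sqrt{466}}{930}}$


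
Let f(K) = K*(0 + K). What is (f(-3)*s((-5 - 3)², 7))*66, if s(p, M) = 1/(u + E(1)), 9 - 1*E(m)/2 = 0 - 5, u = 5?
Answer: 18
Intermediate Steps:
E(m) = 28 (E(m) = 18 - 2*(0 - 5) = 18 - 2*(-5) = 18 + 10 = 28)
f(K) = K² (f(K) = K*K = K²)
s(p, M) = 1/33 (s(p, M) = 1/(5 + 28) = 1/33)
(f(-3)*s((-5 - 3)², 7))*66 = ((-3)²*(1/33))*66 = (9*(1/33))*66 = (3/11)*66 = 18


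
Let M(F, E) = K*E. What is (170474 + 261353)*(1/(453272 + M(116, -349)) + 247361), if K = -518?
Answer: 67727846645791365/634054 ≈ 1.0682e+11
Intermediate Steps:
M(F, E) = -518*E
(170474 + 261353)*(1/(453272 + M(116, -349)) + 247361) = (170474 + 261353)*(1/(453272 - 518*(-349)) + 247361) = 431827*(1/(453272 + 180782) + 247361) = 431827*(1/634054 + 247361) = 431827*(156840231495/634054) = 67727846645791365/634054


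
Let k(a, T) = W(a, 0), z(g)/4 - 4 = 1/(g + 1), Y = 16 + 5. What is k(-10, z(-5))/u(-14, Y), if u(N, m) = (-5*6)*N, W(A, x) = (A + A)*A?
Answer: 10/21 ≈ 0.47619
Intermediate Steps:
Y = 21
W(A, x) = 2*A² (W(A, x) = (2*A)*A = 2*A²)
z(g) = 16 + 4/(1 + g) (z(g) = 16 + 4/(g + 1) = 16 + 4/(1 + g))
u(N, m) = -30*N
k(a, T) = 2*a²
k(-10, z(-5))/u(-14, Y) = (2*(-10)²)/((-30*(-14))) = (2*100)/420 = 200*(1/420) = 10/21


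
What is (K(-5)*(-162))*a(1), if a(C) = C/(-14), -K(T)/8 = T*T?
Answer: -16200/7 ≈ -2314.3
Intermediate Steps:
K(T) = -8*T² (K(T) = -8*T*T = -8*T²)
a(C) = -C/14 (a(C) = C*(-1/14) = -C/14)
(K(-5)*(-162))*a(1) = (-8*(-5)²*(-162))*(-1/14*1) = (-8*25*(-162))*(-1/14) = -200*(-162)*(-1/14) = 32400*(-1/14) = -16200/7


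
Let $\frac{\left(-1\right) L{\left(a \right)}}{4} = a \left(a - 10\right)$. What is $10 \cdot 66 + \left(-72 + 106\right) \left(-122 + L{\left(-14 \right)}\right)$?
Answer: $-49184$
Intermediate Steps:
$L{\left(a \right)} = - 4 a \left(-10 + a\right)$ ($L{\left(a \right)} = - 4 a \left(a - 10\right) = - 4 a \left(-10 + a\right)$)
$10 \cdot 66 + \left(-72 + 106\right) \left(-122 + L{\left(-14 \right)}\right) = 10 \cdot 66 + \left(-72 + 106\right) \left(-122 + 4 \left(-14\right) \left(10 - -14\right)\right) = 660 + 34 \left(-122 + 4 \left(-14\right) \left(10 + 14\right)\right) = 660 + 34 \left(-122 + 4 \left(-14\right) 24\right) = 660 + 34 \left(-122 - 1344\right) = 660 + 34 \left(-1466\right) = 660 - 49844 = -49184$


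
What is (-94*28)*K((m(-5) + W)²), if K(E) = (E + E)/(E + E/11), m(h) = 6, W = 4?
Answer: -14476/3 ≈ -4825.3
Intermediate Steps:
K(E) = 11/6 (K(E) = (2*E)/(E + E*(1/11)) = (2*E)/(E + E/11) = (2*E)/((12*E/11)) = (2*E)*(11/(12*E)) = 11/6)
(-94*28)*K((m(-5) + W)²) = -94*28*(11/6) = -2632*11/6 = -14476/3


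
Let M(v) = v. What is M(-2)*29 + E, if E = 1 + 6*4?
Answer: -33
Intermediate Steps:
E = 25 (E = 1 + 24 = 25)
M(-2)*29 + E = -2*29 + 25 = -58 + 25 = -33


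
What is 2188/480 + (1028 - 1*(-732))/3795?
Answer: 13861/2760 ≈ 5.0221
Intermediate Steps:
2188/480 + (1028 - 1*(-732))/3795 = 2188*(1/480) + (1028 + 732)*(1/3795) = 547/120 + 1760*(1/3795) = 547/120 + 32/69 = 13861/2760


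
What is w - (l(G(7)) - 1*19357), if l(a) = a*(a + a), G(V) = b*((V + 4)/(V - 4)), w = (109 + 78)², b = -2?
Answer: 487966/9 ≈ 54218.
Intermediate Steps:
w = 34969 (w = 187² = 34969)
G(V) = -2*(4 + V)/(-4 + V) (G(V) = -2*(V + 4)/(V - 4) = -2*(4 + V)/(-4 + V))
l(a) = 2*a² (l(a) = a*(2*a) = 2*a²)
w - (l(G(7)) - 1*19357) = 34969 - (2*(2*(-4 - 1*7)/(-4 + 7))² - 1*19357) = 34969 - (2*(2*(-4 - 7)/3)² - 19357) = 34969 - (2*(2*(⅓)*(-11))² - 19357) = 34969 - (2*(-22/3)² - 19357) = 34969 - (2*(484/9) - 19357) = 34969 - (968/9 - 19357) = 34969 - 1*(-173245/9) = 34969 + 173245/9 = 487966/9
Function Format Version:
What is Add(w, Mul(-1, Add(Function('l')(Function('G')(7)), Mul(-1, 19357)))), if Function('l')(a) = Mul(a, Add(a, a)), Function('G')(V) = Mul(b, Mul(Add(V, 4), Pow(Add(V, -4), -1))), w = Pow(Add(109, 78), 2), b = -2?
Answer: Rational(487966, 9) ≈ 54218.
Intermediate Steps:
w = 34969 (w = Pow(187, 2) = 34969)
Function('G')(V) = Mul(-2, Pow(Add(-4, V), -1), Add(4, V)) (Function('G')(V) = Mul(-2, Mul(Add(V, 4), Pow(Add(V, -4), -1))) = Mul(-2, Mul(Add(4, V), Pow(Add(-4, V), -1))) = Mul(-2, Mul(Pow(Add(-4, V), -1), Add(4, V))) = Mul(-2, Pow(Add(-4, V), -1), Add(4, V)))
Function('l')(a) = Mul(2, Pow(a, 2)) (Function('l')(a) = Mul(a, Mul(2, a)) = Mul(2, Pow(a, 2)))
Add(w, Mul(-1, Add(Function('l')(Function('G')(7)), Mul(-1, 19357)))) = Add(34969, Mul(-1, Add(Mul(2, Pow(Mul(2, Pow(Add(-4, 7), -1), Add(-4, Mul(-1, 7))), 2)), Mul(-1, 19357)))) = Add(34969, Mul(-1, Add(Mul(2, Pow(Mul(2, Pow(3, -1), Add(-4, -7)), 2)), -19357))) = Add(34969, Mul(-1, Add(Mul(2, Pow(Mul(2, Rational(1, 3), -11), 2)), -19357))) = Add(34969, Mul(-1, Add(Mul(2, Pow(Rational(-22, 3), 2)), -19357))) = Add(34969, Mul(-1, Add(Mul(2, Rational(484, 9)), -19357))) = Add(34969, Mul(-1, Add(Rational(968, 9), -19357))) = Add(34969, Mul(-1, Rational(-173245, 9))) = Add(34969, Rational(173245, 9)) = Rational(487966, 9)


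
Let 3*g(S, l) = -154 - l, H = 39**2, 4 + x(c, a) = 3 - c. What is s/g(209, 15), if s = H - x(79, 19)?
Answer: -4803/169 ≈ -28.420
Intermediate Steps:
x(c, a) = -1 - c (x(c, a) = -4 + (3 - c) = -1 - c)
H = 1521
g(S, l) = -154/3 - l/3 (g(S, l) = (-154 - l)/3 = -154/3 - l/3)
s = 1601 (s = 1521 - (-1 - 1*79) = 1521 - (-1 - 79) = 1521 - 1*(-80) = 1521 + 80 = 1601)
s/g(209, 15) = 1601/(-154/3 - 1/3*15) = 1601/(-154/3 - 5) = 1601/(-169/3) = 1601*(-3/169) = -4803/169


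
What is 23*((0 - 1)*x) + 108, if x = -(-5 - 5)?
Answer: -122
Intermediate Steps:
x = 10 (x = -1*(-10) = 10)
23*((0 - 1)*x) + 108 = 23*((0 - 1)*10) + 108 = 23*(-1*10) + 108 = 23*(-10) + 108 = -230 + 108 = -122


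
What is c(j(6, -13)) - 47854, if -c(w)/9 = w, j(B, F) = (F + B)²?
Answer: -48295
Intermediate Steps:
j(B, F) = (B + F)²
c(w) = -9*w
c(j(6, -13)) - 47854 = -9*(6 - 13)² - 47854 = -9*(-7)² - 47854 = -9*49 - 47854 = -441 - 47854 = -48295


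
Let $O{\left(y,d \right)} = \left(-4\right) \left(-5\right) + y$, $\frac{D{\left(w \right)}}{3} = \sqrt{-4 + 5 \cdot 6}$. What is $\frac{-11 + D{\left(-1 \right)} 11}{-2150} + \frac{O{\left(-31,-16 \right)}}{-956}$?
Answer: $\frac{17083}{1027700} - \frac{33 \sqrt{26}}{2150} \approx -0.061641$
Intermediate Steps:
$D{\left(w \right)} = 3 \sqrt{26}$ ($D{\left(w \right)} = 3 \sqrt{-4 + 5 \cdot 6} = 3 \sqrt{-4 + 30} = 3 \sqrt{26}$)
$O{\left(y,d \right)} = 20 + y$
$\frac{-11 + D{\left(-1 \right)} 11}{-2150} + \frac{O{\left(-31,-16 \right)}}{-956} = \frac{-11 + 3 \sqrt{26} \cdot 11}{-2150} + \frac{20 - 31}{-956} = \left(-11 + 33 \sqrt{26}\right) \left(- \frac{1}{2150}\right) - - \frac{11}{956} = \left(\frac{11}{2150} - \frac{33 \sqrt{26}}{2150}\right) + \frac{11}{956} = \frac{17083}{1027700} - \frac{33 \sqrt{26}}{2150}$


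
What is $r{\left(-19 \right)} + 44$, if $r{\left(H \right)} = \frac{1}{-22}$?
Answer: $\frac{967}{22} \approx 43.955$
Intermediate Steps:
$r{\left(H \right)} = - \frac{1}{22}$
$r{\left(-19 \right)} + 44 = - \frac{1}{22} + 44 = \frac{967}{22}$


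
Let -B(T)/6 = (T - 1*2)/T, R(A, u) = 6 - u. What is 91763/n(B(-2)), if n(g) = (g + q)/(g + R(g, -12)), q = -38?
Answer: -275289/25 ≈ -11012.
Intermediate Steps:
B(T) = -6*(-2 + T)/T (B(T) = -6*(T - 1*2)/T = -6*(T - 2)/T = -6*(-2 + T)/T)
n(g) = (-38 + g)/(18 + g) (n(g) = (g - 38)/(g + (6 - 1*(-12))) = (-38 + g)/(g + (6 + 12)) = (-38 + g)/(g + 18) = (-38 + g)/(18 + g))
91763/n(B(-2)) = 91763/(((-38 + (-6 + 12/(-2)))/(18 + (-6 + 12/(-2))))) = 91763/(((-38 + (-6 + 12*(-½)))/(18 + (-6 + 12*(-½))))) = 91763/(((-38 + (-6 - 6))/(18 + (-6 - 6)))) = 91763/(((-38 - 12)/(18 - 12))) = 91763/((-50/6)) = 91763/(((⅙)*(-50))) = 91763/(-25/3) = 91763*(-3/25) = -275289/25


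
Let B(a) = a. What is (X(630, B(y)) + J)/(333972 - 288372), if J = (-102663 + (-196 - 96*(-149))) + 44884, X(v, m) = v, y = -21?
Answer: -14347/15200 ≈ -0.94388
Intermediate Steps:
J = -43671 (J = (-102663 + (-196 + 14304)) + 44884 = (-102663 + 14108) + 44884 = -88555 + 44884 = -43671)
(X(630, B(y)) + J)/(333972 - 288372) = (630 - 43671)/(333972 - 288372) = -43041/45600 = -43041*1/45600 = -14347/15200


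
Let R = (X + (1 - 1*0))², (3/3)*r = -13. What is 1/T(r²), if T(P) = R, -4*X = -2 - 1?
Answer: 16/49 ≈ 0.32653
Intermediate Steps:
X = ¾ (X = -(-2 - 1)/4 = -¼*(-3) = ¾ ≈ 0.75000)
r = -13
R = 49/16 (R = (¾ + (1 - 1*0))² = (¾ + (1 + 0))² = (¾ + 1)² = (7/4)² = 49/16 ≈ 3.0625)
T(P) = 49/16
1/T(r²) = 1/(49/16) = 16/49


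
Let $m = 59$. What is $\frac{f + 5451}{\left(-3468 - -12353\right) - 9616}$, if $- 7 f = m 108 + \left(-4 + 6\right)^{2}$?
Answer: $- \frac{31781}{5117} \approx -6.2109$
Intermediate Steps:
$f = - \frac{6376}{7}$ ($f = - \frac{59 \cdot 108 + \left(-4 + 6\right)^{2}}{7} = - \frac{6372 + 2^{2}}{7} = - \frac{6372 + 4}{7} = \left(- \frac{1}{7}\right) 6376 = - \frac{6376}{7} \approx -910.86$)
$\frac{f + 5451}{\left(-3468 - -12353\right) - 9616} = \frac{- \frac{6376}{7} + 5451}{\left(-3468 - -12353\right) - 9616} = \frac{31781}{7 \left(\left(-3468 + 12353\right) - 9616\right)} = \frac{31781}{7 \left(8885 - 9616\right)} = \frac{31781}{7 \left(-731\right)} = \frac{31781}{7} \left(- \frac{1}{731}\right) = - \frac{31781}{5117}$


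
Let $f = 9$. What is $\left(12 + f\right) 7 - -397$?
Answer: $544$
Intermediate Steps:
$\left(12 + f\right) 7 - -397 = \left(12 + 9\right) 7 - -397 = 21 \cdot 7 + 397 = 147 + 397 = 544$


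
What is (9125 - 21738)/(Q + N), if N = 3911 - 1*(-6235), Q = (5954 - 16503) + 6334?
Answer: -12613/5931 ≈ -2.1266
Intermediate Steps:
Q = -4215 (Q = -10549 + 6334 = -4215)
N = 10146 (N = 3911 + 6235 = 10146)
(9125 - 21738)/(Q + N) = (9125 - 21738)/(-4215 + 10146) = -12613/5931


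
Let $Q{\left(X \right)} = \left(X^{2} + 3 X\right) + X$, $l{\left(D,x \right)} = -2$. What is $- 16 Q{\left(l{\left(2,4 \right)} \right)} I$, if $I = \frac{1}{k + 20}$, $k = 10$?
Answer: $\frac{32}{15} \approx 2.1333$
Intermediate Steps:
$Q{\left(X \right)} = X^{2} + 4 X$
$I = \frac{1}{30}$ ($I = \frac{1}{10 + 20} = \frac{1}{30} \approx 0.033333$)
$- 16 Q{\left(l{\left(2,4 \right)} \right)} I = - 16 \left(- 2 \left(4 - 2\right)\right) \frac{1}{30} = - 16 \left(\left(-2\right) 2\right) \frac{1}{30} = \left(-16\right) \left(-4\right) \frac{1}{30} = 64 \cdot \frac{1}{30} = \frac{32}{15}$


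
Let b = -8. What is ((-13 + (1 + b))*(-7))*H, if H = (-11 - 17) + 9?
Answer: -2660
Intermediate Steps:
H = -19 (H = -28 + 9 = -19)
((-13 + (1 + b))*(-7))*H = ((-13 + (1 - 8))*(-7))*(-19) = ((-13 - 7)*(-7))*(-19) = -20*(-7)*(-19) = 140*(-19) = -2660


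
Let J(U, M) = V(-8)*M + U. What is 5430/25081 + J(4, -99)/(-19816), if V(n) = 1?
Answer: 109983575/497005096 ≈ 0.22129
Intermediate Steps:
J(U, M) = M + U (J(U, M) = 1*M + U = M + U)
5430/25081 + J(4, -99)/(-19816) = 5430/25081 + (-99 + 4)/(-19816) = 5430*(1/25081) - 95*(-1/19816) = 5430/25081 + 95/19816 = 109983575/497005096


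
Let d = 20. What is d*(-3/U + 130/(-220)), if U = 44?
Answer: -145/11 ≈ -13.182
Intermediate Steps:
d*(-3/U + 130/(-220)) = 20*(-3/44 + 130/(-220)) = 20*(-3*1/44 + 130*(-1/220)) = 20*(-3/44 - 13/22) = 20*(-29/44) = -145/11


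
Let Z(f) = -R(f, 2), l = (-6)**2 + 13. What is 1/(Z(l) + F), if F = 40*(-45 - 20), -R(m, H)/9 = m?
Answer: -1/2159 ≈ -0.00046318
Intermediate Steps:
R(m, H) = -9*m
F = -2600 (F = 40*(-65) = -2600)
l = 49 (l = 36 + 13 = 49)
Z(f) = 9*f (Z(f) = -(-9)*f = 9*f)
1/(Z(l) + F) = 1/(9*49 - 2600) = 1/(441 - 2600) = 1/(-2159) = -1/2159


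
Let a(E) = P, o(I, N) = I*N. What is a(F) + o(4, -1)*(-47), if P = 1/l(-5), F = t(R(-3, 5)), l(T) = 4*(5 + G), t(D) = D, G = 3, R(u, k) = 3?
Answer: 6017/32 ≈ 188.03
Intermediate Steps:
l(T) = 32 (l(T) = 4*(5 + 3) = 4*8 = 32)
F = 3
P = 1/32 ≈ 0.031250
a(E) = 1/32
a(F) + o(4, -1)*(-47) = 1/32 + (4*(-1))*(-47) = 1/32 - 4*(-47) = 1/32 + 188 = 6017/32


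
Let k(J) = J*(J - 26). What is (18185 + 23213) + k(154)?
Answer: 61110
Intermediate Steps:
k(J) = J*(-26 + J)
(18185 + 23213) + k(154) = (18185 + 23213) + 154*(-26 + 154) = 41398 + 154*128 = 41398 + 19712 = 61110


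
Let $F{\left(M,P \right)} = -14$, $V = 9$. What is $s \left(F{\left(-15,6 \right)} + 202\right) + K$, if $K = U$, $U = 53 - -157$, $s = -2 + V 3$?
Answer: $4910$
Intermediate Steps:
$s = 25$ ($s = -2 + 9 \cdot 3 = -2 + 27 = 25$)
$U = 210$ ($U = 53 + 157 = 210$)
$K = 210$
$s \left(F{\left(-15,6 \right)} + 202\right) + K = 25 \left(-14 + 202\right) + 210 = 25 \cdot 188 + 210 = 4700 + 210 = 4910$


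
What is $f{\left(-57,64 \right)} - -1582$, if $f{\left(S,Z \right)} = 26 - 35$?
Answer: $1573$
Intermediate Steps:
$f{\left(S,Z \right)} = -9$ ($f{\left(S,Z \right)} = 26 - 35 = -9$)
$f{\left(-57,64 \right)} - -1582 = -9 - -1582 = -9 + 1582 = 1573$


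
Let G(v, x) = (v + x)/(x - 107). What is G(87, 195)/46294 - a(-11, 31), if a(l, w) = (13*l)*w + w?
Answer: 8966592413/2036936 ≈ 4402.0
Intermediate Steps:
G(v, x) = (v + x)/(-107 + x)
a(l, w) = w + 13*l*w (a(l, w) = 13*l*w + w = w + 13*l*w)
G(87, 195)/46294 - a(-11, 31) = ((87 + 195)/(-107 + 195))/46294 - 31*(1 + 13*(-11)) = (282/88)*(1/46294) - 31*(1 - 143) = ((1/88)*282)*(1/46294) - 31*(-142) = (141/44)*(1/46294) - 1*(-4402) = 141/2036936 + 4402 = 8966592413/2036936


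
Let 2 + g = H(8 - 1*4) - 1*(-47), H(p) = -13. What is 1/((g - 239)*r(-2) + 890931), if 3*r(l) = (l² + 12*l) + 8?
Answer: 1/891759 ≈ 1.1214e-6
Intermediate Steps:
r(l) = 8/3 + 4*l + l²/3 (r(l) = ((l² + 12*l) + 8)/3 = (8 + l² + 12*l)/3 = 8/3 + 4*l + l²/3)
g = 32 (g = -2 + (-13 - 1*(-47)) = -2 + (-13 + 47) = -2 + 34 = 32)
1/((g - 239)*r(-2) + 890931) = 1/((32 - 239)*(8/3 + 4*(-2) + (⅓)*(-2)²) + 890931) = 1/(-207*(8/3 - 8 + (⅓)*4) + 890931) = 1/(-207*(8/3 - 8 + 4/3) + 890931) = 1/(-207*(-4) + 890931) = 1/(828 + 890931) = 1/891759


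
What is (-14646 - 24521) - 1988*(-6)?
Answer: -27239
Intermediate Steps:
(-14646 - 24521) - 1988*(-6) = -39167 + 11928 = -27239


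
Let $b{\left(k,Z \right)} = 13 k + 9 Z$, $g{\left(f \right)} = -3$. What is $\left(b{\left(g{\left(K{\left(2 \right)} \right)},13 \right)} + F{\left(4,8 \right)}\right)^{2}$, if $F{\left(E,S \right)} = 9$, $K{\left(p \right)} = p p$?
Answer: $7569$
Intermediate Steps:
$K{\left(p \right)} = p^{2}$
$b{\left(k,Z \right)} = 9 Z + 13 k$
$\left(b{\left(g{\left(K{\left(2 \right)} \right)},13 \right)} + F{\left(4,8 \right)}\right)^{2} = \left(\left(9 \cdot 13 + 13 \left(-3\right)\right) + 9\right)^{2} = \left(\left(117 - 39\right) + 9\right)^{2} = \left(78 + 9\right)^{2} = 87^{2} = 7569$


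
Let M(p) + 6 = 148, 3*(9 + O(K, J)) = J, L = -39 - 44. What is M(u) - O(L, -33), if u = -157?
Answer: 162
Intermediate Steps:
L = -83
O(K, J) = -9 + J/3
M(p) = 142 (M(p) = -6 + 148 = 142)
M(u) - O(L, -33) = 142 - (-9 + (⅓)*(-33)) = 142 - (-9 - 11) = 142 - 1*(-20) = 142 + 20 = 162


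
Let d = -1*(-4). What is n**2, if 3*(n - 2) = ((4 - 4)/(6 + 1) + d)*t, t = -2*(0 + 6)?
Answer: 196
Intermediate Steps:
t = -12 (t = -2*6 = -12)
d = 4
n = -14 (n = 2 + (((4 - 4)/(6 + 1) + 4)*(-12))/3 = 2 + ((0/7 + 4)*(-12))/3 = 2 + ((0*(1/7) + 4)*(-12))/3 = 2 + ((0 + 4)*(-12))/3 = 2 + (4*(-12))/3 = 2 + (1/3)*(-48) = 2 - 16 = -14)
n**2 = (-14)**2 = 196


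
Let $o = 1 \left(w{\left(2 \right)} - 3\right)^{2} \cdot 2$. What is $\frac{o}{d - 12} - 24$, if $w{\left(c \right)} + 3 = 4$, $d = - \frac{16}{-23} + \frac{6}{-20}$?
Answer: $- \frac{65896}{2669} \approx -24.689$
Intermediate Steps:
$d = \frac{91}{230}$ ($d = \left(-16\right) \left(- \frac{1}{23}\right) + 6 \left(- \frac{1}{20}\right) = \frac{16}{23} - \frac{3}{10} = \frac{91}{230} \approx 0.39565$)
$w{\left(c \right)} = 1$ ($w{\left(c \right)} = -3 + 4 = 1$)
$o = 8$ ($o = 1 \left(1 - 3\right)^{2} \cdot 2 = 1 \left(-2\right)^{2} \cdot 2 = 1 \cdot 4 \cdot 2 = 4 \cdot 2 = 8$)
$\frac{o}{d - 12} - 24 = \frac{1}{\frac{91}{230} - 12} \cdot 8 - 24 = \frac{1}{- \frac{2669}{230}} \cdot 8 - 24 = \left(- \frac{230}{2669}\right) 8 - 24 = - \frac{1840}{2669} - 24 = - \frac{65896}{2669}$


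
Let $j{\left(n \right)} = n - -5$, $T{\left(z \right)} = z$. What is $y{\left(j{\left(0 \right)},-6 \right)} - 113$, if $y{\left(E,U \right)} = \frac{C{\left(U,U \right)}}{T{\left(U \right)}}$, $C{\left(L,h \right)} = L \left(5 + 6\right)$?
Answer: $-102$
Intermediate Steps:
$C{\left(L,h \right)} = 11 L$ ($C{\left(L,h \right)} = L 11 = 11 L$)
$j{\left(n \right)} = 5 + n$ ($j{\left(n \right)} = n + 5 = 5 + n$)
$y{\left(E,U \right)} = 11$ ($y{\left(E,U \right)} = \frac{11 U}{U} = 11$)
$y{\left(j{\left(0 \right)},-6 \right)} - 113 = 11 - 113 = -102$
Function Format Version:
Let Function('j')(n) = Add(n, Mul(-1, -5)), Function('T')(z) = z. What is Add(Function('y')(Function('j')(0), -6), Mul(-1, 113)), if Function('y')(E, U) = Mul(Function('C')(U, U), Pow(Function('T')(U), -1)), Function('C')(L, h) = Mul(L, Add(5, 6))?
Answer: -102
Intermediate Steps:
Function('C')(L, h) = Mul(11, L) (Function('C')(L, h) = Mul(L, 11) = Mul(11, L))
Function('j')(n) = Add(5, n) (Function('j')(n) = Add(n, 5) = Add(5, n))
Function('y')(E, U) = 11 (Function('y')(E, U) = Mul(Mul(11, U), Pow(U, -1)) = 11)
Add(Function('y')(Function('j')(0), -6), Mul(-1, 113)) = Add(11, Mul(-1, 113)) = Add(11, -113) = -102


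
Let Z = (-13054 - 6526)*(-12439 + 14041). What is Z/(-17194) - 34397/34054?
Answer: 533792922311/292762238 ≈ 1823.3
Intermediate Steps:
Z = -31367160 (Z = -19580*1602 = -31367160)
Z/(-17194) - 34397/34054 = -31367160/(-17194) - 34397/34054 = -31367160*(-1/17194) - 34397*1/34054 = 15683580/8597 - 34397/34054 = 533792922311/292762238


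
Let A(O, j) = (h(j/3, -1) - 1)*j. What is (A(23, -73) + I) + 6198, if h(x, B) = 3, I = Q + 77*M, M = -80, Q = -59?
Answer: -167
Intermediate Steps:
I = -6219 (I = -59 + 77*(-80) = -59 - 6160 = -6219)
A(O, j) = 2*j (A(O, j) = (3 - 1)*j = 2*j)
(A(23, -73) + I) + 6198 = (2*(-73) - 6219) + 6198 = (-146 - 6219) + 6198 = -6365 + 6198 = -167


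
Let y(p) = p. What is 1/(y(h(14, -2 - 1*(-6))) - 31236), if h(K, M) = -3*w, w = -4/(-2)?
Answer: -1/31242 ≈ -3.2008e-5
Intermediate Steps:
w = 2 (w = -4*(-1/2) = 2)
h(K, M) = -6 (h(K, M) = -3*2 = -6)
1/(y(h(14, -2 - 1*(-6))) - 31236) = 1/(-6 - 31236) = 1/(-31242) = -1/31242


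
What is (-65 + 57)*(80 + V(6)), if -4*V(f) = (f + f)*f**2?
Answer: 224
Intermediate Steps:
V(f) = -f**3/2 (V(f) = -(f + f)*f**2/4 = -2*f*f**2/4 = -f**3/2)
(-65 + 57)*(80 + V(6)) = (-65 + 57)*(80 - 1/2*6**3) = -8*(80 - 1/2*216) = -8*(80 - 108) = -8*(-28) = 224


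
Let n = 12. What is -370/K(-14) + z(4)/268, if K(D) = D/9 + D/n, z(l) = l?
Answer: 446269/3283 ≈ 135.93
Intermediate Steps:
K(D) = 7*D/36 (K(D) = D/9 + D/12 = 7*D/36)
-370/K(-14) + z(4)/268 = -370/((7/36)*(-14)) + 4/268 = -370/(-49/18) + 4*(1/268) = -370*(-18/49) + 1/67 = 6660/49 + 1/67 = 446269/3283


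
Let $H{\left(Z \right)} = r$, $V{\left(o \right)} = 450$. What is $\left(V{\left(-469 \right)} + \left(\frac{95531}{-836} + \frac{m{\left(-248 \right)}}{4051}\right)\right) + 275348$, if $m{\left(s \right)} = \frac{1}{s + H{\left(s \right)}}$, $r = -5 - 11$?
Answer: $\frac{5601842636663}{20319816} \approx 2.7568 \cdot 10^{5}$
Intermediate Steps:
$r = -16$ ($r = -5 - 11 = -16$)
$H{\left(Z \right)} = -16$
$m{\left(s \right)} = \frac{1}{-16 + s}$ ($m{\left(s \right)} = \frac{1}{s - 16} = \frac{1}{-16 + s}$)
$\left(V{\left(-469 \right)} + \left(\frac{95531}{-836} + \frac{m{\left(-248 \right)}}{4051}\right)\right) + 275348 = \left(450 + \left(\frac{95531}{-836} + \frac{1}{\left(-16 - 248\right) 4051}\right)\right) + 275348 = \left(450 + \left(95531 \left(- \frac{1}{836}\right) + \frac{1}{-264} \cdot \frac{1}{4051}\right)\right) + 275348 = \left(450 - \frac{2321976505}{20319816}\right) + 275348 = \frac{6821940695}{20319816} + 275348 = \frac{5601842636663}{20319816}$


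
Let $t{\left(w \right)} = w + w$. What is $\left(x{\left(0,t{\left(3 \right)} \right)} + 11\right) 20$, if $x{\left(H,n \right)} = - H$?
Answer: $220$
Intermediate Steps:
$t{\left(w \right)} = 2 w$
$\left(x{\left(0,t{\left(3 \right)} \right)} + 11\right) 20 = \left(\left(-1\right) 0 + 11\right) 20 = \left(0 + 11\right) 20 = 11 \cdot 20 = 220$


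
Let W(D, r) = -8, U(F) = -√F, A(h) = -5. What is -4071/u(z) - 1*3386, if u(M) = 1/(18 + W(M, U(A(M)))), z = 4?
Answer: -44096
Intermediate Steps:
u(M) = ⅒ (u(M) = 1/(18 - 8) = 1/10 = ⅒)
-4071/u(z) - 1*3386 = -4071/⅒ - 1*3386 = -4071*10 - 3386 = -40710 - 3386 = -44096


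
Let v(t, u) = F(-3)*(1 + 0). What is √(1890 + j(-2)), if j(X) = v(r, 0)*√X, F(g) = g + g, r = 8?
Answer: √(1890 - 6*I*√2) ≈ 43.474 - 0.09759*I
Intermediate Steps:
F(g) = 2*g
v(t, u) = -6 (v(t, u) = (2*(-3))*(1 + 0) = -6*1 = -6)
j(X) = -6*√X
√(1890 + j(-2)) = √(1890 - 6*I*√2)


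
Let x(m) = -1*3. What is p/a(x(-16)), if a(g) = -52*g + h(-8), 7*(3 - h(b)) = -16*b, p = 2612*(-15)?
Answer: -54852/197 ≈ -278.44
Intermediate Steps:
p = -39180
h(b) = 3 + 16*b/7 (h(b) = 3 - (-16)*b/7 = 3 + 16*b/7)
x(m) = -3
a(g) = -107/7 - 52*g (a(g) = -52*g + (3 + (16/7)*(-8)) = -52*g + (3 - 128/7) = -52*g - 107/7 = -107/7 - 52*g)
p/a(x(-16)) = -39180/(-107/7 - 52*(-3)) = -39180/(-107/7 + 156) = -39180/985/7 = -39180*7/985 = -54852/197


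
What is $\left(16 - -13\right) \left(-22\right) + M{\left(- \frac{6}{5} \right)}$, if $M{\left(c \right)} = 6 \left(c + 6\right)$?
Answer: $- \frac{3046}{5} \approx -609.2$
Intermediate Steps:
$M{\left(c \right)} = 36 + 6 c$ ($M{\left(c \right)} = 6 \left(6 + c\right) = 36 + 6 c$)
$\left(16 - -13\right) \left(-22\right) + M{\left(- \frac{6}{5} \right)} = \left(16 - -13\right) \left(-22\right) + \left(36 + 6 \left(- \frac{6}{5}\right)\right) = \left(16 + 13\right) \left(-22\right) + \left(36 + 6 \left(\left(-6\right) \frac{1}{5}\right)\right) = 29 \left(-22\right) + \left(36 + 6 \left(- \frac{6}{5}\right)\right) = -638 + \left(36 - \frac{36}{5}\right) = -638 + \frac{144}{5} = - \frac{3046}{5}$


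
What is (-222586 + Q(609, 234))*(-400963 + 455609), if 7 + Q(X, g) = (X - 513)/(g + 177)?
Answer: -1666441191014/137 ≈ -1.2164e+10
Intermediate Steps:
Q(X, g) = -7 + (-513 + X)/(177 + g) (Q(X, g) = -7 + (X - 513)/(g + 177) = -7 + (-513 + X)/(177 + g))
(-222586 + Q(609, 234))*(-400963 + 455609) = (-222586 + (-1752 + 609 - 7*234)/(177 + 234))*(-400963 + 455609) = (-222586 + (-1752 + 609 - 1638)/411)*54646 = (-222586 + (1/411)*(-2781))*54646 = (-222586 - 927/137)*54646 = -30495209/137*54646 = -1666441191014/137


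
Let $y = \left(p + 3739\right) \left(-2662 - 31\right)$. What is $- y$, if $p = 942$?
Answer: $12605933$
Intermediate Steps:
$y = -12605933$ ($y = \left(942 + 3739\right) \left(-2662 - 31\right) = 4681 \left(-2693\right) = -12605933$)
$- y = \left(-1\right) \left(-12605933\right) = 12605933$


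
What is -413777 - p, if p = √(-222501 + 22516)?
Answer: -413777 - I*√199985 ≈ -4.1378e+5 - 447.2*I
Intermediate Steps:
p = I*√199985 (p = √(-199985) = I*√199985 ≈ 447.2*I)
-413777 - p = -413777 - I*√199985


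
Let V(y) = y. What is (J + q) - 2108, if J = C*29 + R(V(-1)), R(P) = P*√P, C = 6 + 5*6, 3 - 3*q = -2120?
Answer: -1069/3 - I ≈ -356.33 - 1.0*I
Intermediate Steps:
q = 2123/3 (q = 1 - ⅓*(-2120) = 1 + 2120/3 = 2123/3 ≈ 707.67)
C = 36 (C = 6 + 30 = 36)
R(P) = P^(3/2)
J = 1044 - I (J = 36*29 + (-1)^(3/2) = 1044 - I ≈ 1044.0 - 1.0*I)
(J + q) - 2108 = ((1044 - I) + 2123/3) - 2108 = (5255/3 - I) - 2108 = -1069/3 - I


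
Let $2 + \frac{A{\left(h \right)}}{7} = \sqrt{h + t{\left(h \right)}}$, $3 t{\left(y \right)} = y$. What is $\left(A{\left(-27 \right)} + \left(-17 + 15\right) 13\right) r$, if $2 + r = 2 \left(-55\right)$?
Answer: $4480 - 4704 i \approx 4480.0 - 4704.0 i$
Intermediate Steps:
$r = -112$ ($r = -2 + 2 \left(-55\right) = -2 - 110 = -112$)
$t{\left(y \right)} = \frac{y}{3}$
$A{\left(h \right)} = -14 + \frac{14 \sqrt{3} \sqrt{h}}{3}$ ($A{\left(h \right)} = -14 + 7 \sqrt{h + \frac{h}{3}} = -14 + 7 \sqrt{\frac{4 h}{3}} = -14 + 7 \frac{2 \sqrt{3} \sqrt{h}}{3} = -14 + \frac{14 \sqrt{3} \sqrt{h}}{3}$)
$\left(A{\left(-27 \right)} + \left(-17 + 15\right) 13\right) r = \left(\left(-14 + \frac{14 \sqrt{3} \sqrt{-27}}{3}\right) + \left(-17 + 15\right) 13\right) \left(-112\right) = \left(\left(-14 + \frac{14 \sqrt{3} \cdot 3 i \sqrt{3}}{3}\right) - 26\right) \left(-112\right) = \left(\left(-14 + 42 i\right) - 26\right) \left(-112\right) = \left(-40 + 42 i\right) \left(-112\right) = 4480 - 4704 i$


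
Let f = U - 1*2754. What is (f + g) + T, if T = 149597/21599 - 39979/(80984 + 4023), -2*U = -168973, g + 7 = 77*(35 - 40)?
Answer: 298716790914949/3672132386 ≈ 81347.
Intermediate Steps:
g = -392 (g = -7 + 77*(35 - 40) = -7 + 77*(-5) = -7 - 385 = -392)
U = 168973/2 (U = -1/2*(-168973) = 168973/2 ≈ 84487.)
f = 163465/2 (f = 168973/2 - 1*2754 = 168973/2 - 2754 = 163465/2 ≈ 81733.)
T = 11853285758/1836066193 (T = 149597*(1/21599) - 39979/85007 = 149597/21599 - 39979*1/85007 = 149597/21599 - 39979/85007 = 11853285758/1836066193 ≈ 6.4558)
(f + g) + T = (163465/2 - 392) + 11853285758/1836066193 = 162681/2 + 11853285758/1836066193 = 298716790914949/3672132386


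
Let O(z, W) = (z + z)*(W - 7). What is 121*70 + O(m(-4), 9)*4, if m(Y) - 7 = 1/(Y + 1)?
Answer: 25730/3 ≈ 8576.7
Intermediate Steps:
m(Y) = 7 + 1/(1 + Y) (m(Y) = 7 + 1/(Y + 1) = 7 + 1/(1 + Y))
O(z, W) = 2*z*(-7 + W) (O(z, W) = (2*z)*(-7 + W) = 2*z*(-7 + W))
121*70 + O(m(-4), 9)*4 = 121*70 + (2*((8 + 7*(-4))/(1 - 4))*(-7 + 9))*4 = 8470 + (2*((8 - 28)/(-3))*2)*4 = 8470 + (2*(-⅓*(-20))*2)*4 = 8470 + (2*(20/3)*2)*4 = 8470 + (80/3)*4 = 8470 + 320/3 = 25730/3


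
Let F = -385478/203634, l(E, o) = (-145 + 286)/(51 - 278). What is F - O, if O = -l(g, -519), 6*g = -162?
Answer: -58107950/23112459 ≈ -2.5141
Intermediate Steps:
g = -27 (g = (⅙)*(-162) = -27)
l(E, o) = -141/227 (l(E, o) = 141/(-227) = 141*(-1/227) = -141/227)
O = 141/227 (O = -1*(-141/227) = 141/227 ≈ 0.62115)
F = -192739/101817 (F = -385478*1/203634 = -192739/101817 ≈ -1.8930)
F - O = -192739/101817 - 1*141/227 = -192739/101817 - 141/227 = -58107950/23112459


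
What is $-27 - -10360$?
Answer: $10333$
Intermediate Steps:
$-27 - -10360 = -27 + 10360 = 10333$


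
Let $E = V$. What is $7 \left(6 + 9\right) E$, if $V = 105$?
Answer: $11025$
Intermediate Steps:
$E = 105$
$7 \left(6 + 9\right) E = 7 \left(6 + 9\right) 105 = 7 \cdot 15 \cdot 105 = 105 \cdot 105 = 11025$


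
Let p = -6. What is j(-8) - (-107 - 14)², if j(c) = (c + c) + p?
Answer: -14663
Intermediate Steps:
j(c) = -6 + 2*c (j(c) = (c + c) - 6 = 2*c - 6 = -6 + 2*c)
j(-8) - (-107 - 14)² = (-6 + 2*(-8)) - (-107 - 14)² = (-6 - 16) - 1*(-121)² = -22 - 1*14641 = -22 - 14641 = -14663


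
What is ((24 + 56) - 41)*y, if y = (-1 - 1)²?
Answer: 156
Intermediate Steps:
y = 4 (y = (-2)² = 4)
((24 + 56) - 41)*y = ((24 + 56) - 41)*4 = (80 - 41)*4 = 39*4 = 156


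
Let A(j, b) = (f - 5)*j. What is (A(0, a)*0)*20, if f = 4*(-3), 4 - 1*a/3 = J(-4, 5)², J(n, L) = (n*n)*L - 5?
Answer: 0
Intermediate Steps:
J(n, L) = -5 + L*n² (J(n, L) = n²*L - 5 = L*n² - 5 = -5 + L*n²)
a = -16863 (a = 12 - 3*(-5 + 5*(-4)²)² = 12 - 3*(-5 + 5*16)² = 12 - 3*(-5 + 80)² = 12 - 3*75² = 12 - 3*5625 = 12 - 16875 = -16863)
f = -12
A(j, b) = -17*j (A(j, b) = (-12 - 5)*j = -17*j)
(A(0, a)*0)*20 = (-17*0*0)*20 = (0*0)*20 = 0*20 = 0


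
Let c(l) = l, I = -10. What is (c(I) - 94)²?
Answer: 10816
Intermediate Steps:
(c(I) - 94)² = (-10 - 94)² = (-104)² = 10816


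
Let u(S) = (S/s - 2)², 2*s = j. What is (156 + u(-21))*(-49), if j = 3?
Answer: -20188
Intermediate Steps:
s = 3/2 (s = (½)*3 = 3/2 ≈ 1.5000)
u(S) = (-2 + 2*S/3)² (u(S) = (S/(3/2) - 2)² = (S*(⅔) - 2)² = (2*S/3 - 2)² = (-2 + 2*S/3)²)
(156 + u(-21))*(-49) = (156 + 4*(-3 - 21)²/9)*(-49) = (156 + (4/9)*(-24)²)*(-49) = (156 + (4/9)*576)*(-49) = (156 + 256)*(-49) = 412*(-49) = -20188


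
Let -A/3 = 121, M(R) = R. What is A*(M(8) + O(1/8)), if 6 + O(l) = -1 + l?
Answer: -3267/8 ≈ -408.38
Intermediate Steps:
O(l) = -7 + l (O(l) = -6 + (-1 + l) = -7 + l)
A = -363 (A = -3*121 = -363)
A*(M(8) + O(1/8)) = -363*(8 + (-7 + 1/8)) = -363*(8 + (-7 + 1*(⅛))) = -363*(8 + (-7 + ⅛)) = -363*(8 - 55/8) = -363*9/8 = -3267/8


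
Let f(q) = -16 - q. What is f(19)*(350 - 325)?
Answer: -875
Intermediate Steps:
f(19)*(350 - 325) = (-16 - 1*19)*(350 - 325) = (-16 - 19)*25 = -35*25 = -875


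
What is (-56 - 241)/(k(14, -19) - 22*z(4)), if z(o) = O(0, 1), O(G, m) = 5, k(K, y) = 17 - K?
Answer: 297/107 ≈ 2.7757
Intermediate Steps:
z(o) = 5
(-56 - 241)/(k(14, -19) - 22*z(4)) = (-56 - 241)/((17 - 1*14) - 22*5) = -297/((17 - 14) - 110) = -297/(3 - 110) = -297/(-107) = -297*(-1/107) = 297/107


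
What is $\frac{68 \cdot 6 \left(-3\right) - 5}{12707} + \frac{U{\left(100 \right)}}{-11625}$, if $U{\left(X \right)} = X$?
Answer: $- \frac{622313}{5908755} \approx -0.10532$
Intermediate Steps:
$\frac{68 \cdot 6 \left(-3\right) - 5}{12707} + \frac{U{\left(100 \right)}}{-11625} = \frac{68 \cdot 6 \left(-3\right) - 5}{12707} + \frac{100}{-11625} = \left(68 \left(-18\right) - 5\right) \frac{1}{12707} + 100 \left(- \frac{1}{11625}\right) = \left(-1224 - 5\right) \frac{1}{12707} - \frac{4}{465} = \left(-1229\right) \frac{1}{12707} - \frac{4}{465} = - \frac{1229}{12707} - \frac{4}{465} = - \frac{622313}{5908755}$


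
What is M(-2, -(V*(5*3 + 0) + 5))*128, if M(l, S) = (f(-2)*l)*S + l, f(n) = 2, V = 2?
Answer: 17664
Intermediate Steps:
M(l, S) = l + 2*S*l (M(l, S) = (2*l)*S + l = 2*S*l + l = l + 2*S*l)
M(-2, -(V*(5*3 + 0) + 5))*128 = -2*(1 + 2*(-(2*(5*3 + 0) + 5)))*128 = -2*(1 + 2*(-(2*(15 + 0) + 5)))*128 = -2*(1 + 2*(-(2*15 + 5)))*128 = -2*(1 + 2*(-(30 + 5)))*128 = -2*(1 + 2*(-1*35))*128 = -2*(1 + 2*(-35))*128 = -2*(1 - 70)*128 = -2*(-69)*128 = 138*128 = 17664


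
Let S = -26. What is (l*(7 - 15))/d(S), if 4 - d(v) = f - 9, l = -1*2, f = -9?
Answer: 8/11 ≈ 0.72727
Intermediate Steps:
l = -2
d(v) = 22 (d(v) = 4 - (-9 - 9) = 4 - 1*(-18) = 4 + 18 = 22)
(l*(7 - 15))/d(S) = -2*(7 - 15)/22 = -2*(-8)*(1/22) = 16*(1/22) = 8/11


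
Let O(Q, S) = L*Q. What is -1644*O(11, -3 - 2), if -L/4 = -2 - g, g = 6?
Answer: -578688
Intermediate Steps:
L = 32 (L = -4*(-2 - 1*6) = -4*(-2 - 6) = -4*(-8) = 32)
O(Q, S) = 32*Q
-1644*O(11, -3 - 2) = -52608*11 = -1644*352 = -578688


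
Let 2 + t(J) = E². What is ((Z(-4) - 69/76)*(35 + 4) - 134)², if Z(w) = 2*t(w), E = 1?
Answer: 353552809/5776 ≈ 61211.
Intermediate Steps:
t(J) = -1 (t(J) = -2 + 1² = -2 + 1 = -1)
Z(w) = -2 (Z(w) = 2*(-1) = -2)
((Z(-4) - 69/76)*(35 + 4) - 134)² = ((-2 - 69/76)*(35 + 4) - 134)² = ((-2 - 69*1/76)*39 - 134)² = ((-2 - 69/76)*39 - 134)² = (-221/76*39 - 134)² = (-8619/76 - 134)² = (-18803/76)² = 353552809/5776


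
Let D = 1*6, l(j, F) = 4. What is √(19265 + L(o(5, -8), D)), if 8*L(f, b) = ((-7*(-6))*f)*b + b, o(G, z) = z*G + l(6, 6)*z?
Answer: √67991/2 ≈ 130.38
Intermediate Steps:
o(G, z) = 4*z + G*z (o(G, z) = z*G + 4*z = G*z + 4*z = 4*z + G*z)
D = 6
L(f, b) = b/8 + 21*b*f/4 (L(f, b) = (((-7*(-6))*f)*b + b)/8 = ((42*f)*b + b)/8 = (42*b*f + b)/8 = (b + 42*b*f)/8 = b/8 + 21*b*f/4)
√(19265 + L(o(5, -8), D)) = √(19265 + (⅛)*6*(1 + 42*(-8*(4 + 5)))) = √(19265 + (⅛)*6*(1 + 42*(-8*9))) = √(19265 + (⅛)*6*(1 + 42*(-72))) = √(19265 + (⅛)*6*(1 - 3024)) = √(19265 + (⅛)*6*(-3023)) = √(19265 - 9069/4) = √(67991/4) = √67991/2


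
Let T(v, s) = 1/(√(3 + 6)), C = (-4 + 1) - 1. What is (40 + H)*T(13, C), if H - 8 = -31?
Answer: 17/3 ≈ 5.6667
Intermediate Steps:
H = -23 (H = 8 - 31 = -23)
C = -4 (C = -3 - 1 = -4)
T(v, s) = ⅓ (T(v, s) = 1/(√9) = 1/3 = ⅓)
(40 + H)*T(13, C) = (40 - 23)*(⅓) = 17*(⅓) = 17/3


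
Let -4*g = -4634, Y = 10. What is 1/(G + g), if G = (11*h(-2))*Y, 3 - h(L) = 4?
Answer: 2/2097 ≈ 0.00095374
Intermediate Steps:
g = 2317/2 (g = -¼*(-4634) = 2317/2 ≈ 1158.5)
h(L) = -1 (h(L) = 3 - 1*4 = 3 - 4 = -1)
G = -110 (G = (11*(-1))*10 = -11*10 = -110)
1/(G + g) = 1/(-110 + 2317/2) = 1/(2097/2) = 2/2097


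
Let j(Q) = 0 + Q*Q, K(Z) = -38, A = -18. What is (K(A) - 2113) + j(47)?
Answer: 58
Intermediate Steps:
j(Q) = Q² (j(Q) = 0 + Q² = Q²)
(K(A) - 2113) + j(47) = (-38 - 2113) + 47² = -2151 + 2209 = 58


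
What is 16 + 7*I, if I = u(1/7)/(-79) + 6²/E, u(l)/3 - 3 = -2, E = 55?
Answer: 88273/4345 ≈ 20.316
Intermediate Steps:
u(l) = 3 (u(l) = 9 + 3*(-2) = 9 - 6 = 3)
I = 2679/4345 (I = 3/(-79) + 6²/55 = 3*(-1/79) + 36*(1/55) = -3/79 + 36/55 = 2679/4345 ≈ 0.61657)
16 + 7*I = 16 + 7*(2679/4345) = 16 + 18753/4345 = 88273/4345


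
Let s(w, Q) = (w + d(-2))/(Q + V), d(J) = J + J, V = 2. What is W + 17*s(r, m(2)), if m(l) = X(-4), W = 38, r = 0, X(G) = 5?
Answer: 198/7 ≈ 28.286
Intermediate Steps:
d(J) = 2*J
m(l) = 5
s(w, Q) = (-4 + w)/(2 + Q) (s(w, Q) = (w + 2*(-2))/(Q + 2) = (w - 4)/(2 + Q) = (-4 + w)/(2 + Q))
W + 17*s(r, m(2)) = 38 + 17*((-4 + 0)/(2 + 5)) = 38 + 17*(-4/7) = 38 - 68/7 = 198/7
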